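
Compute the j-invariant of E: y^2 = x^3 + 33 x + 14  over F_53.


Delta = -16(4 a^3 + 27 b^2) mod 53 = 42
-1728 * (4 a)^3 = -1728 * (4*33)^3 mod 53 = 4
j = 4 * 42^(-1) mod 53 = 43

j = 43 (mod 53)


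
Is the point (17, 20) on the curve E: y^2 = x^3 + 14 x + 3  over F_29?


Check whether y^2 = x^3 + 14 x + 3 (mod 29) for (x, y) = (17, 20).
LHS: y^2 = 20^2 mod 29 = 23
RHS: x^3 + 14 x + 3 = 17^3 + 14*17 + 3 mod 29 = 21
LHS != RHS

No, not on the curve


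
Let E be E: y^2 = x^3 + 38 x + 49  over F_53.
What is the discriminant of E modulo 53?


4 a^3 + 27 b^2 = 4*38^3 + 27*49^2 = 219488 + 64827 = 284315
Delta = -16 * (284315) = -4549040
Delta mod 53 = 3

Delta = 3 (mod 53)


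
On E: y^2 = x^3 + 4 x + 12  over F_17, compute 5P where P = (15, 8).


k = 5 = 101_2 (binary, LSB first: 101)
Double-and-add from P = (15, 8):
  bit 0 = 1: acc = O + (15, 8) = (15, 8)
  bit 1 = 0: acc unchanged = (15, 8)
  bit 2 = 1: acc = (15, 8) + (5, 15) = (15, 9)

5P = (15, 9)


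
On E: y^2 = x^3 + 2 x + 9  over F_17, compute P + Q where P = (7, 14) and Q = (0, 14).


P != Q, so use the chord formula.
s = (y2 - y1) / (x2 - x1) = (0) / (10) mod 17 = 0
x3 = s^2 - x1 - x2 mod 17 = 0^2 - 7 - 0 = 10
y3 = s (x1 - x3) - y1 mod 17 = 0 * (7 - 10) - 14 = 3

P + Q = (10, 3)


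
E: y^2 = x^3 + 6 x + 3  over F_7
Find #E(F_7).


For each x in F_7, count y with y^2 = x^3 + 6 x + 3 mod 7:
  x = 2: RHS = 2, y in [3, 4]  -> 2 point(s)
  x = 4: RHS = 0, y in [0]  -> 1 point(s)
  x = 5: RHS = 4, y in [2, 5]  -> 2 point(s)
Affine points: 5. Add the point at infinity: total = 6.

#E(F_7) = 6


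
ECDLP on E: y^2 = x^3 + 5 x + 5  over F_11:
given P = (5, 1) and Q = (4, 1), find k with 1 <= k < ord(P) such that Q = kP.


Enumerate multiples of P until we hit Q = (4, 1):
  1P = (5, 1)
  2P = (6, 3)
  3P = (4, 1)
Match found at i = 3.

k = 3


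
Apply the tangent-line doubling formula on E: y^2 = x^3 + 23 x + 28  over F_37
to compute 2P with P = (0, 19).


Doubling: s = (3 x1^2 + a) / (2 y1)
s = (3*0^2 + 23) / (2*19) mod 37 = 23
x3 = s^2 - 2 x1 mod 37 = 23^2 - 2*0 = 11
y3 = s (x1 - x3) - y1 mod 37 = 23 * (0 - 11) - 19 = 24

2P = (11, 24)


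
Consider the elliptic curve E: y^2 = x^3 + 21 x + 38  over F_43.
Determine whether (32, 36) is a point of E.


Check whether y^2 = x^3 + 21 x + 38 (mod 43) for (x, y) = (32, 36).
LHS: y^2 = 36^2 mod 43 = 6
RHS: x^3 + 21 x + 38 = 32^3 + 21*32 + 38 mod 43 = 24
LHS != RHS

No, not on the curve


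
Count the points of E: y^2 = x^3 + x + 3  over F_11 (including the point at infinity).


For each x in F_11, count y with y^2 = x^3 + 1 x + 3 mod 11:
  x = 0: RHS = 3, y in [5, 6]  -> 2 point(s)
  x = 1: RHS = 5, y in [4, 7]  -> 2 point(s)
  x = 3: RHS = 0, y in [0]  -> 1 point(s)
  x = 4: RHS = 5, y in [4, 7]  -> 2 point(s)
  x = 5: RHS = 1, y in [1, 10]  -> 2 point(s)
  x = 6: RHS = 5, y in [4, 7]  -> 2 point(s)
  x = 7: RHS = 1, y in [1, 10]  -> 2 point(s)
  x = 9: RHS = 4, y in [2, 9]  -> 2 point(s)
  x = 10: RHS = 1, y in [1, 10]  -> 2 point(s)
Affine points: 17. Add the point at infinity: total = 18.

#E(F_11) = 18


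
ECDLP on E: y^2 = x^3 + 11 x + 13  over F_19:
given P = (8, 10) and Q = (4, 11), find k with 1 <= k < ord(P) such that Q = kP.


Enumerate multiples of P until we hit Q = (4, 11):
  1P = (8, 10)
  2P = (1, 5)
  3P = (14, 2)
  4P = (3, 15)
  5P = (9, 10)
  6P = (2, 9)
  7P = (18, 1)
  8P = (13, 4)
  9P = (4, 8)
  10P = (12, 7)
  11P = (15, 0)
  12P = (12, 12)
  13P = (4, 11)
Match found at i = 13.

k = 13


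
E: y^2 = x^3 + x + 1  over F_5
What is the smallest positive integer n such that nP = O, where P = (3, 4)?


Compute successive multiples of P until we hit O:
  1P = (3, 4)
  2P = (0, 4)
  3P = (2, 1)
  4P = (4, 3)
  5P = (4, 2)
  6P = (2, 4)
  7P = (0, 1)
  8P = (3, 1)
  ... (continuing to 9P)
  9P = O

ord(P) = 9


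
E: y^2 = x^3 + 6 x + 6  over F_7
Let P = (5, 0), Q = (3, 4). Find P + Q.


P != Q, so use the chord formula.
s = (y2 - y1) / (x2 - x1) = (4) / (5) mod 7 = 5
x3 = s^2 - x1 - x2 mod 7 = 5^2 - 5 - 3 = 3
y3 = s (x1 - x3) - y1 mod 7 = 5 * (5 - 3) - 0 = 3

P + Q = (3, 3)


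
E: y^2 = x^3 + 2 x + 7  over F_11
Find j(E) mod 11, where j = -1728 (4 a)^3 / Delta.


Delta = -16(4 a^3 + 27 b^2) mod 11 = 1
-1728 * (4 a)^3 = -1728 * (4*2)^3 mod 11 = 5
j = 5 * 1^(-1) mod 11 = 5

j = 5 (mod 11)


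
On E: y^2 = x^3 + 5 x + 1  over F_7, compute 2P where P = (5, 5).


Doubling: s = (3 x1^2 + a) / (2 y1)
s = (3*5^2 + 5) / (2*5) mod 7 = 1
x3 = s^2 - 2 x1 mod 7 = 1^2 - 2*5 = 5
y3 = s (x1 - x3) - y1 mod 7 = 1 * (5 - 5) - 5 = 2

2P = (5, 2)


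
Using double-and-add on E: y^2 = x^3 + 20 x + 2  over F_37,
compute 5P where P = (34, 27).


k = 5 = 101_2 (binary, LSB first: 101)
Double-and-add from P = (34, 27):
  bit 0 = 1: acc = O + (34, 27) = (34, 27)
  bit 1 = 0: acc unchanged = (34, 27)
  bit 2 = 1: acc = (34, 27) + (34, 27) = (34, 10)

5P = (34, 10)


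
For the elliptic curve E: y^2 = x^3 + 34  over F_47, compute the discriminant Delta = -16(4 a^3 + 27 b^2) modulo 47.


4 a^3 + 27 b^2 = 4*0^3 + 27*34^2 = 0 + 31212 = 31212
Delta = -16 * (31212) = -499392
Delta mod 47 = 30

Delta = 30 (mod 47)


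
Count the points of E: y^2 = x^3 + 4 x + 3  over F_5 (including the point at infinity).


For each x in F_5, count y with y^2 = x^3 + 4 x + 3 mod 5:
  x = 2: RHS = 4, y in [2, 3]  -> 2 point(s)
Affine points: 2. Add the point at infinity: total = 3.

#E(F_5) = 3


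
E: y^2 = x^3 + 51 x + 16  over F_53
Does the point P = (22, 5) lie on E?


Check whether y^2 = x^3 + 51 x + 16 (mod 53) for (x, y) = (22, 5).
LHS: y^2 = 5^2 mod 53 = 25
RHS: x^3 + 51 x + 16 = 22^3 + 51*22 + 16 mod 53 = 20
LHS != RHS

No, not on the curve


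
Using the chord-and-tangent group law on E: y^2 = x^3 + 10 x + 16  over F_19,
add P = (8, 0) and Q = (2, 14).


P != Q, so use the chord formula.
s = (y2 - y1) / (x2 - x1) = (14) / (13) mod 19 = 4
x3 = s^2 - x1 - x2 mod 19 = 4^2 - 8 - 2 = 6
y3 = s (x1 - x3) - y1 mod 19 = 4 * (8 - 6) - 0 = 8

P + Q = (6, 8)


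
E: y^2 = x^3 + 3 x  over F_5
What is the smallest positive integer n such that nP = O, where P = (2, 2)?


Compute successive multiples of P until we hit O:
  1P = (2, 2)
  2P = (1, 3)
  3P = (3, 4)
  4P = (4, 4)
  5P = (0, 0)
  6P = (4, 1)
  7P = (3, 1)
  8P = (1, 2)
  ... (continuing to 10P)
  10P = O

ord(P) = 10


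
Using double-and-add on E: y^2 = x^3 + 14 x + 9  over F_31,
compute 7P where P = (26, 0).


k = 7 = 111_2 (binary, LSB first: 111)
Double-and-add from P = (26, 0):
  bit 0 = 1: acc = O + (26, 0) = (26, 0)
  bit 1 = 1: acc = (26, 0) + O = (26, 0)
  bit 2 = 1: acc = (26, 0) + O = (26, 0)

7P = (26, 0)


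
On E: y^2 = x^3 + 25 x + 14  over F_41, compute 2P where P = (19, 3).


Doubling: s = (3 x1^2 + a) / (2 y1)
s = (3*19^2 + 25) / (2*3) mod 41 = 7
x3 = s^2 - 2 x1 mod 41 = 7^2 - 2*19 = 11
y3 = s (x1 - x3) - y1 mod 41 = 7 * (19 - 11) - 3 = 12

2P = (11, 12)


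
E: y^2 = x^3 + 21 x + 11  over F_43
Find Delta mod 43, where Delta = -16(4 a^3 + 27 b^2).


4 a^3 + 27 b^2 = 4*21^3 + 27*11^2 = 37044 + 3267 = 40311
Delta = -16 * (40311) = -644976
Delta mod 43 = 24

Delta = 24 (mod 43)


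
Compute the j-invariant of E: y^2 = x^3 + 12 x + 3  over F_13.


Delta = -16(4 a^3 + 27 b^2) mod 13 = 11
-1728 * (4 a)^3 = -1728 * (4*12)^3 mod 13 = 1
j = 1 * 11^(-1) mod 13 = 6

j = 6 (mod 13)


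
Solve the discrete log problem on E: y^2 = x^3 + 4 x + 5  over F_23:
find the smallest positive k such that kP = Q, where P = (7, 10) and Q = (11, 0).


Enumerate multiples of P until we hit Q = (11, 0):
  1P = (7, 10)
  2P = (15, 17)
  3P = (5, 9)
  4P = (17, 8)
  5P = (11, 0)
Match found at i = 5.

k = 5


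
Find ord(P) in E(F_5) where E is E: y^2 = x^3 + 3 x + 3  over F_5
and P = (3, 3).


Compute successive multiples of P until we hit O:
  1P = (3, 3)
  2P = (4, 2)
  3P = (4, 3)
  4P = (3, 2)
  5P = O

ord(P) = 5


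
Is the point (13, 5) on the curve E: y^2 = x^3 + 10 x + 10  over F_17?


Check whether y^2 = x^3 + 10 x + 10 (mod 17) for (x, y) = (13, 5).
LHS: y^2 = 5^2 mod 17 = 8
RHS: x^3 + 10 x + 10 = 13^3 + 10*13 + 10 mod 17 = 8
LHS = RHS

Yes, on the curve


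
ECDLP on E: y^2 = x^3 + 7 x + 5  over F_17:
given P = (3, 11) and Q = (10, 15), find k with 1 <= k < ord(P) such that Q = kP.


Enumerate multiples of P until we hit Q = (10, 15):
  1P = (3, 11)
  2P = (11, 6)
  3P = (1, 9)
  4P = (14, 12)
  5P = (9, 7)
  6P = (13, 7)
  7P = (10, 2)
  8P = (6, 5)
  9P = (12, 7)
  10P = (15, 0)
  11P = (12, 10)
  12P = (6, 12)
  13P = (10, 15)
Match found at i = 13.

k = 13


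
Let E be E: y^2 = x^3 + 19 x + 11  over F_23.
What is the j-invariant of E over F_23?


Delta = -16(4 a^3 + 27 b^2) mod 23 = 9
-1728 * (4 a)^3 = -1728 * (4*19)^3 mod 23 = 6
j = 6 * 9^(-1) mod 23 = 16

j = 16 (mod 23)


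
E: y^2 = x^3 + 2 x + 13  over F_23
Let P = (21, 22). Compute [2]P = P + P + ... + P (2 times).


k = 2 = 10_2 (binary, LSB first: 01)
Double-and-add from P = (21, 22):
  bit 0 = 0: acc unchanged = O
  bit 1 = 1: acc = O + (7, 18) = (7, 18)

2P = (7, 18)


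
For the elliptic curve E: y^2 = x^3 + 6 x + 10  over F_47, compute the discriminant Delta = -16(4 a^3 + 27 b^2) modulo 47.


4 a^3 + 27 b^2 = 4*6^3 + 27*10^2 = 864 + 2700 = 3564
Delta = -16 * (3564) = -57024
Delta mod 47 = 34

Delta = 34 (mod 47)


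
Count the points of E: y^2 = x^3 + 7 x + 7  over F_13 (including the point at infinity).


For each x in F_13, count y with y^2 = x^3 + 7 x + 7 mod 13:
  x = 2: RHS = 3, y in [4, 9]  -> 2 point(s)
  x = 3: RHS = 3, y in [4, 9]  -> 2 point(s)
  x = 7: RHS = 9, y in [3, 10]  -> 2 point(s)
  x = 8: RHS = 3, y in [4, 9]  -> 2 point(s)
  x = 12: RHS = 12, y in [5, 8]  -> 2 point(s)
Affine points: 10. Add the point at infinity: total = 11.

#E(F_13) = 11


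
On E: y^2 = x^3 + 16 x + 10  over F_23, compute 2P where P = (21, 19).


Doubling: s = (3 x1^2 + a) / (2 y1)
s = (3*21^2 + 16) / (2*19) mod 23 = 8
x3 = s^2 - 2 x1 mod 23 = 8^2 - 2*21 = 22
y3 = s (x1 - x3) - y1 mod 23 = 8 * (21 - 22) - 19 = 19

2P = (22, 19)


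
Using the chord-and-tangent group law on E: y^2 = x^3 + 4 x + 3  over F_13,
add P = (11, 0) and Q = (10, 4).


P != Q, so use the chord formula.
s = (y2 - y1) / (x2 - x1) = (4) / (12) mod 13 = 9
x3 = s^2 - x1 - x2 mod 13 = 9^2 - 11 - 10 = 8
y3 = s (x1 - x3) - y1 mod 13 = 9 * (11 - 8) - 0 = 1

P + Q = (8, 1)


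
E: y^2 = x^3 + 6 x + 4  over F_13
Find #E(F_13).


For each x in F_13, count y with y^2 = x^3 + 6 x + 4 mod 13:
  x = 0: RHS = 4, y in [2, 11]  -> 2 point(s)
  x = 3: RHS = 10, y in [6, 7]  -> 2 point(s)
  x = 4: RHS = 1, y in [1, 12]  -> 2 point(s)
  x = 5: RHS = 3, y in [4, 9]  -> 2 point(s)
  x = 6: RHS = 9, y in [3, 10]  -> 2 point(s)
  x = 7: RHS = 12, y in [5, 8]  -> 2 point(s)
  x = 11: RHS = 10, y in [6, 7]  -> 2 point(s)
  x = 12: RHS = 10, y in [6, 7]  -> 2 point(s)
Affine points: 16. Add the point at infinity: total = 17.

#E(F_13) = 17


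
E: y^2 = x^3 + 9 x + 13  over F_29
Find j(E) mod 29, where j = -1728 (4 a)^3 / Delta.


Delta = -16(4 a^3 + 27 b^2) mod 29 = 19
-1728 * (4 a)^3 = -1728 * (4*9)^3 mod 29 = 27
j = 27 * 19^(-1) mod 29 = 6

j = 6 (mod 29)


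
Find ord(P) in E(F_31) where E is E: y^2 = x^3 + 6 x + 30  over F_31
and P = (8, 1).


Compute successive multiples of P until we hit O:
  1P = (8, 1)
  2P = (20, 20)
  3P = (4, 26)
  4P = (29, 14)
  5P = (27, 2)
  6P = (10, 25)
  7P = (2, 9)
  8P = (9, 21)
  ... (continuing to 29P)
  29P = O

ord(P) = 29


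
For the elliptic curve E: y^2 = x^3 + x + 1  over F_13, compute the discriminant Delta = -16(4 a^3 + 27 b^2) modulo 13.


4 a^3 + 27 b^2 = 4*1^3 + 27*1^2 = 4 + 27 = 31
Delta = -16 * (31) = -496
Delta mod 13 = 11

Delta = 11 (mod 13)


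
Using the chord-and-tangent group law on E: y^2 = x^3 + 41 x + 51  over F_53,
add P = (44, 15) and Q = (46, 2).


P != Q, so use the chord formula.
s = (y2 - y1) / (x2 - x1) = (40) / (2) mod 53 = 20
x3 = s^2 - x1 - x2 mod 53 = 20^2 - 44 - 46 = 45
y3 = s (x1 - x3) - y1 mod 53 = 20 * (44 - 45) - 15 = 18

P + Q = (45, 18)


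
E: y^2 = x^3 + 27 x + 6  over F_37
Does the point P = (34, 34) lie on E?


Check whether y^2 = x^3 + 27 x + 6 (mod 37) for (x, y) = (34, 34).
LHS: y^2 = 34^2 mod 37 = 9
RHS: x^3 + 27 x + 6 = 34^3 + 27*34 + 6 mod 37 = 9
LHS = RHS

Yes, on the curve


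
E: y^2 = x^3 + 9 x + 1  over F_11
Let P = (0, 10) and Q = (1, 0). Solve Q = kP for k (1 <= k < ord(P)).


Enumerate multiples of P until we hit Q = (1, 0):
  1P = (0, 10)
  2P = (1, 0)
Match found at i = 2.

k = 2


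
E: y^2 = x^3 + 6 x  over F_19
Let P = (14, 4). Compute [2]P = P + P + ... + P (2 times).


k = 2 = 10_2 (binary, LSB first: 01)
Double-and-add from P = (14, 4):
  bit 0 = 0: acc unchanged = O
  bit 1 = 1: acc = O + (0, 0) = (0, 0)

2P = (0, 0)


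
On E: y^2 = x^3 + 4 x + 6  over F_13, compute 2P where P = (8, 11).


Doubling: s = (3 x1^2 + a) / (2 y1)
s = (3*8^2 + 4) / (2*11) mod 13 = 3
x3 = s^2 - 2 x1 mod 13 = 3^2 - 2*8 = 6
y3 = s (x1 - x3) - y1 mod 13 = 3 * (8 - 6) - 11 = 8

2P = (6, 8)


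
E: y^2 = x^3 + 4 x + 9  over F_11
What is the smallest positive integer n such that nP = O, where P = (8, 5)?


Compute successive multiples of P until we hit O:
  1P = (8, 5)
  2P = (10, 2)
  3P = (9, 2)
  4P = (3, 2)
  5P = (3, 9)
  6P = (9, 9)
  7P = (10, 9)
  8P = (8, 6)
  ... (continuing to 9P)
  9P = O

ord(P) = 9


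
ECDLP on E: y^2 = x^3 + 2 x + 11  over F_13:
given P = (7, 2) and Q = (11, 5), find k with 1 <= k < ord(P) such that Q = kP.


Enumerate multiples of P until we hit Q = (11, 5):
  1P = (7, 2)
  2P = (11, 5)
Match found at i = 2.

k = 2


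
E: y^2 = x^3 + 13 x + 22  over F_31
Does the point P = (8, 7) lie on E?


Check whether y^2 = x^3 + 13 x + 22 (mod 31) for (x, y) = (8, 7).
LHS: y^2 = 7^2 mod 31 = 18
RHS: x^3 + 13 x + 22 = 8^3 + 13*8 + 22 mod 31 = 18
LHS = RHS

Yes, on the curve


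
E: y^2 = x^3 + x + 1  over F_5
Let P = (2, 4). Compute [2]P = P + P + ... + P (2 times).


k = 2 = 10_2 (binary, LSB first: 01)
Double-and-add from P = (2, 4):
  bit 0 = 0: acc unchanged = O
  bit 1 = 1: acc = O + (2, 1) = (2, 1)

2P = (2, 1)


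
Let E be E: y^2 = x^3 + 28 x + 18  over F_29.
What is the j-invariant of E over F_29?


Delta = -16(4 a^3 + 27 b^2) mod 29 = 21
-1728 * (4 a)^3 = -1728 * (4*28)^3 mod 29 = 15
j = 15 * 21^(-1) mod 29 = 9

j = 9 (mod 29)


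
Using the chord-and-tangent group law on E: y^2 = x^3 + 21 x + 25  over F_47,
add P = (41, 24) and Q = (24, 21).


P != Q, so use the chord formula.
s = (y2 - y1) / (x2 - x1) = (44) / (30) mod 47 = 14
x3 = s^2 - x1 - x2 mod 47 = 14^2 - 41 - 24 = 37
y3 = s (x1 - x3) - y1 mod 47 = 14 * (41 - 37) - 24 = 32

P + Q = (37, 32)


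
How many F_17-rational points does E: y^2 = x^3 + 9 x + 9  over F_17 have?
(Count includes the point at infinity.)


For each x in F_17, count y with y^2 = x^3 + 9 x + 9 mod 17:
  x = 0: RHS = 9, y in [3, 14]  -> 2 point(s)
  x = 1: RHS = 2, y in [6, 11]  -> 2 point(s)
  x = 2: RHS = 1, y in [1, 16]  -> 2 point(s)
  x = 5: RHS = 9, y in [3, 14]  -> 2 point(s)
  x = 8: RHS = 15, y in [7, 10]  -> 2 point(s)
  x = 12: RHS = 9, y in [3, 14]  -> 2 point(s)
  x = 15: RHS = 0, y in [0]  -> 1 point(s)
  x = 16: RHS = 16, y in [4, 13]  -> 2 point(s)
Affine points: 15. Add the point at infinity: total = 16.

#E(F_17) = 16


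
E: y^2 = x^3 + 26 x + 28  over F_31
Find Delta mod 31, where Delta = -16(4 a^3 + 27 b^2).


4 a^3 + 27 b^2 = 4*26^3 + 27*28^2 = 70304 + 21168 = 91472
Delta = -16 * (91472) = -1463552
Delta mod 31 = 20

Delta = 20 (mod 31)


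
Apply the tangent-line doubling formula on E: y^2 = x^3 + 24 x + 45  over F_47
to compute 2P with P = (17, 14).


Doubling: s = (3 x1^2 + a) / (2 y1)
s = (3*17^2 + 24) / (2*14) mod 47 = 10
x3 = s^2 - 2 x1 mod 47 = 10^2 - 2*17 = 19
y3 = s (x1 - x3) - y1 mod 47 = 10 * (17 - 19) - 14 = 13

2P = (19, 13)


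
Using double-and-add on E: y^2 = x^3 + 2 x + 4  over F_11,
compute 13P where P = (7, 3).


k = 13 = 1101_2 (binary, LSB first: 1011)
Double-and-add from P = (7, 3):
  bit 0 = 1: acc = O + (7, 3) = (7, 3)
  bit 1 = 0: acc unchanged = (7, 3)
  bit 2 = 1: acc = (7, 3) + (2, 4) = (6, 10)
  bit 3 = 1: acc = (6, 10) + (8, 2) = (2, 7)

13P = (2, 7)


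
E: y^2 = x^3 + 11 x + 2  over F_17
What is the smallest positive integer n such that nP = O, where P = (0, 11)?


Compute successive multiples of P until we hit O:
  1P = (0, 11)
  2P = (13, 8)
  3P = (12, 14)
  4P = (4, 5)
  5P = (11, 14)
  6P = (2, 7)
  7P = (2, 10)
  8P = (11, 3)
  ... (continuing to 13P)
  13P = O

ord(P) = 13


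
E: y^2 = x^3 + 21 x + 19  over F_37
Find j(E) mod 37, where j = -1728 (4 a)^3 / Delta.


Delta = -16(4 a^3 + 27 b^2) mod 37 = 2
-1728 * (4 a)^3 = -1728 * (4*21)^3 mod 37 = 11
j = 11 * 2^(-1) mod 37 = 24

j = 24 (mod 37)


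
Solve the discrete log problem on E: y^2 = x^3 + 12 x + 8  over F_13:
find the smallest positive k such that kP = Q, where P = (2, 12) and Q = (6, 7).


Enumerate multiples of P until we hit Q = (6, 7):
  1P = (2, 12)
  2P = (10, 6)
  3P = (4, 9)
  4P = (6, 7)
Match found at i = 4.

k = 4


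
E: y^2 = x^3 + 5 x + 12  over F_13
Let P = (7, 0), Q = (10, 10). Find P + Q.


P != Q, so use the chord formula.
s = (y2 - y1) / (x2 - x1) = (10) / (3) mod 13 = 12
x3 = s^2 - x1 - x2 mod 13 = 12^2 - 7 - 10 = 10
y3 = s (x1 - x3) - y1 mod 13 = 12 * (7 - 10) - 0 = 3

P + Q = (10, 3)


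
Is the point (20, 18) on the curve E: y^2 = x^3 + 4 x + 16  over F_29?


Check whether y^2 = x^3 + 4 x + 16 (mod 29) for (x, y) = (20, 18).
LHS: y^2 = 18^2 mod 29 = 5
RHS: x^3 + 4 x + 16 = 20^3 + 4*20 + 16 mod 29 = 5
LHS = RHS

Yes, on the curve


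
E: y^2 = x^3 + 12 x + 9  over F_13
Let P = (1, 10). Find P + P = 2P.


Doubling: s = (3 x1^2 + a) / (2 y1)
s = (3*1^2 + 12) / (2*10) mod 13 = 4
x3 = s^2 - 2 x1 mod 13 = 4^2 - 2*1 = 1
y3 = s (x1 - x3) - y1 mod 13 = 4 * (1 - 1) - 10 = 3

2P = (1, 3)


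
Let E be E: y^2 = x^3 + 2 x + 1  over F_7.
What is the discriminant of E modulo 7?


4 a^3 + 27 b^2 = 4*2^3 + 27*1^2 = 32 + 27 = 59
Delta = -16 * (59) = -944
Delta mod 7 = 1

Delta = 1 (mod 7)


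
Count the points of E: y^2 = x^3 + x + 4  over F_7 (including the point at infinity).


For each x in F_7, count y with y^2 = x^3 + 1 x + 4 mod 7:
  x = 0: RHS = 4, y in [2, 5]  -> 2 point(s)
  x = 2: RHS = 0, y in [0]  -> 1 point(s)
  x = 4: RHS = 2, y in [3, 4]  -> 2 point(s)
  x = 5: RHS = 1, y in [1, 6]  -> 2 point(s)
  x = 6: RHS = 2, y in [3, 4]  -> 2 point(s)
Affine points: 9. Add the point at infinity: total = 10.

#E(F_7) = 10


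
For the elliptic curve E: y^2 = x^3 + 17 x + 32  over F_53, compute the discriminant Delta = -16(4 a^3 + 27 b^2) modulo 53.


4 a^3 + 27 b^2 = 4*17^3 + 27*32^2 = 19652 + 27648 = 47300
Delta = -16 * (47300) = -756800
Delta mod 53 = 40

Delta = 40 (mod 53)


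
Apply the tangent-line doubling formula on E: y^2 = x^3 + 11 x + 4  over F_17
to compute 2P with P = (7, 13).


Doubling: s = (3 x1^2 + a) / (2 y1)
s = (3*7^2 + 11) / (2*13) mod 17 = 10
x3 = s^2 - 2 x1 mod 17 = 10^2 - 2*7 = 1
y3 = s (x1 - x3) - y1 mod 17 = 10 * (7 - 1) - 13 = 13

2P = (1, 13)


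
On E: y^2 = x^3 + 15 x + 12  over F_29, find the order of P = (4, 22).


Compute successive multiples of P until we hit O:
  1P = (4, 22)
  2P = (5, 26)
  3P = (7, 24)
  4P = (12, 21)
  5P = (18, 16)
  6P = (6, 12)
  7P = (15, 4)
  8P = (11, 0)
  ... (continuing to 16P)
  16P = O

ord(P) = 16


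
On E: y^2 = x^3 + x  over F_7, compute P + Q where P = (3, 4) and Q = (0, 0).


P != Q, so use the chord formula.
s = (y2 - y1) / (x2 - x1) = (3) / (4) mod 7 = 6
x3 = s^2 - x1 - x2 mod 7 = 6^2 - 3 - 0 = 5
y3 = s (x1 - x3) - y1 mod 7 = 6 * (3 - 5) - 4 = 5

P + Q = (5, 5)


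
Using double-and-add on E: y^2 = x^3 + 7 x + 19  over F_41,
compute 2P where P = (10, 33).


k = 2 = 10_2 (binary, LSB first: 01)
Double-and-add from P = (10, 33):
  bit 0 = 0: acc unchanged = O
  bit 1 = 1: acc = O + (20, 0) = (20, 0)

2P = (20, 0)


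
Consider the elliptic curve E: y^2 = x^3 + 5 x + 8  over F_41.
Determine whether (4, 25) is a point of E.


Check whether y^2 = x^3 + 5 x + 8 (mod 41) for (x, y) = (4, 25).
LHS: y^2 = 25^2 mod 41 = 10
RHS: x^3 + 5 x + 8 = 4^3 + 5*4 + 8 mod 41 = 10
LHS = RHS

Yes, on the curve


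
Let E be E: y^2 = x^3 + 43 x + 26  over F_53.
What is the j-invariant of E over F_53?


Delta = -16(4 a^3 + 27 b^2) mod 53 = 27
-1728 * (4 a)^3 = -1728 * (4*43)^3 mod 53 = 27
j = 27 * 27^(-1) mod 53 = 1

j = 1 (mod 53)


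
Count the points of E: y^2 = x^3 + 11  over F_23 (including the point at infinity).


For each x in F_23, count y with y^2 = x^3 + 0 x + 11 mod 23:
  x = 1: RHS = 12, y in [9, 14]  -> 2 point(s)
  x = 4: RHS = 6, y in [11, 12]  -> 2 point(s)
  x = 7: RHS = 9, y in [3, 20]  -> 2 point(s)
  x = 9: RHS = 4, y in [2, 21]  -> 2 point(s)
  x = 11: RHS = 8, y in [10, 13]  -> 2 point(s)
  x = 13: RHS = 0, y in [0]  -> 1 point(s)
  x = 14: RHS = 18, y in [8, 15]  -> 2 point(s)
  x = 16: RHS = 13, y in [6, 17]  -> 2 point(s)
  x = 17: RHS = 2, y in [5, 18]  -> 2 point(s)
  x = 18: RHS = 1, y in [1, 22]  -> 2 point(s)
  x = 19: RHS = 16, y in [4, 19]  -> 2 point(s)
  x = 21: RHS = 3, y in [7, 16]  -> 2 point(s)
Affine points: 23. Add the point at infinity: total = 24.

#E(F_23) = 24


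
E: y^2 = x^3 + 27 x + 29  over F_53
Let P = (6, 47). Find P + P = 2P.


Doubling: s = (3 x1^2 + a) / (2 y1)
s = (3*6^2 + 27) / (2*47) mod 53 = 2
x3 = s^2 - 2 x1 mod 53 = 2^2 - 2*6 = 45
y3 = s (x1 - x3) - y1 mod 53 = 2 * (6 - 45) - 47 = 34

2P = (45, 34)


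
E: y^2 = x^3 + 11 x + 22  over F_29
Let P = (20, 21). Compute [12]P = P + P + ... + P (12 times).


k = 12 = 1100_2 (binary, LSB first: 0011)
Double-and-add from P = (20, 21):
  bit 0 = 0: acc unchanged = O
  bit 1 = 0: acc unchanged = O
  bit 2 = 1: acc = O + (24, 25) = (24, 25)
  bit 3 = 1: acc = (24, 25) + (15, 16) = (20, 8)

12P = (20, 8)


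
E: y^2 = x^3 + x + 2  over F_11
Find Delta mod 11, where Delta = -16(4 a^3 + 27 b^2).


4 a^3 + 27 b^2 = 4*1^3 + 27*2^2 = 4 + 108 = 112
Delta = -16 * (112) = -1792
Delta mod 11 = 1

Delta = 1 (mod 11)


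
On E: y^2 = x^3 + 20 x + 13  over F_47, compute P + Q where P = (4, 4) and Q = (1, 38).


P != Q, so use the chord formula.
s = (y2 - y1) / (x2 - x1) = (34) / (44) mod 47 = 20
x3 = s^2 - x1 - x2 mod 47 = 20^2 - 4 - 1 = 19
y3 = s (x1 - x3) - y1 mod 47 = 20 * (4 - 19) - 4 = 25

P + Q = (19, 25)


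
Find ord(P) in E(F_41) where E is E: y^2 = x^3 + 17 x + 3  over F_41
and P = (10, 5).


Compute successive multiples of P until we hit O:
  1P = (10, 5)
  2P = (30, 17)
  3P = (3, 32)
  4P = (32, 33)
  5P = (24, 7)
  6P = (2, 2)
  7P = (8, 6)
  8P = (13, 17)
  ... (continuing to 51P)
  51P = O

ord(P) = 51


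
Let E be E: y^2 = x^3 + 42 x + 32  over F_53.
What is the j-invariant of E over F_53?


Delta = -16(4 a^3 + 27 b^2) mod 53 = 36
-1728 * (4 a)^3 = -1728 * (4*42)^3 mod 53 = 45
j = 45 * 36^(-1) mod 53 = 41

j = 41 (mod 53)


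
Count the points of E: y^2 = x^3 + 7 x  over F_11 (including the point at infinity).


For each x in F_11, count y with y^2 = x^3 + 7 x + 0 mod 11:
  x = 0: RHS = 0, y in [0]  -> 1 point(s)
  x = 2: RHS = 0, y in [0]  -> 1 point(s)
  x = 3: RHS = 4, y in [2, 9]  -> 2 point(s)
  x = 4: RHS = 4, y in [2, 9]  -> 2 point(s)
  x = 6: RHS = 5, y in [4, 7]  -> 2 point(s)
  x = 9: RHS = 0, y in [0]  -> 1 point(s)
  x = 10: RHS = 3, y in [5, 6]  -> 2 point(s)
Affine points: 11. Add the point at infinity: total = 12.

#E(F_11) = 12


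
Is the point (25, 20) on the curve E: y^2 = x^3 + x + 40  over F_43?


Check whether y^2 = x^3 + 1 x + 40 (mod 43) for (x, y) = (25, 20).
LHS: y^2 = 20^2 mod 43 = 13
RHS: x^3 + 1 x + 40 = 25^3 + 1*25 + 40 mod 43 = 38
LHS != RHS

No, not on the curve


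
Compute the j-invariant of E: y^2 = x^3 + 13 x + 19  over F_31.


Delta = -16(4 a^3 + 27 b^2) mod 31 = 17
-1728 * (4 a)^3 = -1728 * (4*13)^3 mod 31 = 29
j = 29 * 17^(-1) mod 31 = 9

j = 9 (mod 31)


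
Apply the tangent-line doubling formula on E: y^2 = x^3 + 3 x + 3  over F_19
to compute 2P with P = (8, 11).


Doubling: s = (3 x1^2 + a) / (2 y1)
s = (3*8^2 + 3) / (2*11) mod 19 = 8
x3 = s^2 - 2 x1 mod 19 = 8^2 - 2*8 = 10
y3 = s (x1 - x3) - y1 mod 19 = 8 * (8 - 10) - 11 = 11

2P = (10, 11)


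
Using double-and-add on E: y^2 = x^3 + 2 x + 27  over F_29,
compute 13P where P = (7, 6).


k = 13 = 1101_2 (binary, LSB first: 1011)
Double-and-add from P = (7, 6):
  bit 0 = 1: acc = O + (7, 6) = (7, 6)
  bit 1 = 0: acc unchanged = (7, 6)
  bit 2 = 1: acc = (7, 6) + (8, 27) = (20, 11)
  bit 3 = 1: acc = (20, 11) + (9, 7) = (9, 22)

13P = (9, 22)


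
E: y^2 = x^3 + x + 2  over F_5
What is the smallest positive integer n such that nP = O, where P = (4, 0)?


Compute successive multiples of P until we hit O:
  1P = (4, 0)
  2P = O

ord(P) = 2


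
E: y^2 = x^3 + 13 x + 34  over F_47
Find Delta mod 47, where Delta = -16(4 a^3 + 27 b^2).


4 a^3 + 27 b^2 = 4*13^3 + 27*34^2 = 8788 + 31212 = 40000
Delta = -16 * (40000) = -640000
Delta mod 47 = 46

Delta = 46 (mod 47)


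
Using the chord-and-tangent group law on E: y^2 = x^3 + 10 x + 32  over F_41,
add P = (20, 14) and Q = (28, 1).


P != Q, so use the chord formula.
s = (y2 - y1) / (x2 - x1) = (28) / (8) mod 41 = 24
x3 = s^2 - x1 - x2 mod 41 = 24^2 - 20 - 28 = 36
y3 = s (x1 - x3) - y1 mod 41 = 24 * (20 - 36) - 14 = 12

P + Q = (36, 12)


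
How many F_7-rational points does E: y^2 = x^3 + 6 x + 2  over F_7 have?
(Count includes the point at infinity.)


For each x in F_7, count y with y^2 = x^3 + 6 x + 2 mod 7:
  x = 0: RHS = 2, y in [3, 4]  -> 2 point(s)
  x = 1: RHS = 2, y in [3, 4]  -> 2 point(s)
  x = 2: RHS = 1, y in [1, 6]  -> 2 point(s)
  x = 6: RHS = 2, y in [3, 4]  -> 2 point(s)
Affine points: 8. Add the point at infinity: total = 9.

#E(F_7) = 9


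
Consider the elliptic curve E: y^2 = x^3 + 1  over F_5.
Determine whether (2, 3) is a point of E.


Check whether y^2 = x^3 + 0 x + 1 (mod 5) for (x, y) = (2, 3).
LHS: y^2 = 3^2 mod 5 = 4
RHS: x^3 + 0 x + 1 = 2^3 + 0*2 + 1 mod 5 = 4
LHS = RHS

Yes, on the curve


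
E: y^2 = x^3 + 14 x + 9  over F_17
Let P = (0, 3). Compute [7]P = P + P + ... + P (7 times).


k = 7 = 111_2 (binary, LSB first: 111)
Double-and-add from P = (0, 3):
  bit 0 = 1: acc = O + (0, 3) = (0, 3)
  bit 1 = 1: acc = (0, 3) + (13, 12) = (8, 15)
  bit 2 = 1: acc = (8, 15) + (7, 12) = (11, 10)

7P = (11, 10)


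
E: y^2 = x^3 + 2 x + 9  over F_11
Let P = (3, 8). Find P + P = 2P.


Doubling: s = (3 x1^2 + a) / (2 y1)
s = (3*3^2 + 2) / (2*8) mod 11 = 8
x3 = s^2 - 2 x1 mod 11 = 8^2 - 2*3 = 3
y3 = s (x1 - x3) - y1 mod 11 = 8 * (3 - 3) - 8 = 3

2P = (3, 3)


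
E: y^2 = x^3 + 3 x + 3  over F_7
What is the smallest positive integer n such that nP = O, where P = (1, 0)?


Compute successive multiples of P until we hit O:
  1P = (1, 0)
  2P = O

ord(P) = 2


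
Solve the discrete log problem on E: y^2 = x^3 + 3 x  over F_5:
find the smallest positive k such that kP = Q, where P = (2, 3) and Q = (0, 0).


Enumerate multiples of P until we hit Q = (0, 0):
  1P = (2, 3)
  2P = (1, 2)
  3P = (3, 1)
  4P = (4, 1)
  5P = (0, 0)
Match found at i = 5.

k = 5


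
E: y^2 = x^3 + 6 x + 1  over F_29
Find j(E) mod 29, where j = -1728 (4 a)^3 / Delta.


Delta = -16(4 a^3 + 27 b^2) mod 29 = 12
-1728 * (4 a)^3 = -1728 * (4*6)^3 mod 29 = 8
j = 8 * 12^(-1) mod 29 = 20

j = 20 (mod 29)


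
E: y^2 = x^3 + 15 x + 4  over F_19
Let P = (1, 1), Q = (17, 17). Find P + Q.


P != Q, so use the chord formula.
s = (y2 - y1) / (x2 - x1) = (16) / (16) mod 19 = 1
x3 = s^2 - x1 - x2 mod 19 = 1^2 - 1 - 17 = 2
y3 = s (x1 - x3) - y1 mod 19 = 1 * (1 - 2) - 1 = 17

P + Q = (2, 17)


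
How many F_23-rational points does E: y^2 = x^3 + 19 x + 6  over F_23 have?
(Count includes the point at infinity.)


For each x in F_23, count y with y^2 = x^3 + 19 x + 6 mod 23:
  x = 0: RHS = 6, y in [11, 12]  -> 2 point(s)
  x = 1: RHS = 3, y in [7, 16]  -> 2 point(s)
  x = 2: RHS = 6, y in [11, 12]  -> 2 point(s)
  x = 4: RHS = 8, y in [10, 13]  -> 2 point(s)
  x = 8: RHS = 3, y in [7, 16]  -> 2 point(s)
  x = 9: RHS = 9, y in [3, 20]  -> 2 point(s)
  x = 10: RHS = 0, y in [0]  -> 1 point(s)
  x = 13: RHS = 12, y in [9, 14]  -> 2 point(s)
  x = 14: RHS = 3, y in [7, 16]  -> 2 point(s)
  x = 15: RHS = 9, y in [3, 20]  -> 2 point(s)
  x = 16: RHS = 13, y in [6, 17]  -> 2 point(s)
  x = 18: RHS = 16, y in [4, 19]  -> 2 point(s)
  x = 19: RHS = 4, y in [2, 21]  -> 2 point(s)
  x = 21: RHS = 6, y in [11, 12]  -> 2 point(s)
  x = 22: RHS = 9, y in [3, 20]  -> 2 point(s)
Affine points: 29. Add the point at infinity: total = 30.

#E(F_23) = 30


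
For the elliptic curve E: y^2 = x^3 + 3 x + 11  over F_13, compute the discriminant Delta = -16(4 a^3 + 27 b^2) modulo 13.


4 a^3 + 27 b^2 = 4*3^3 + 27*11^2 = 108 + 3267 = 3375
Delta = -16 * (3375) = -54000
Delta mod 13 = 2

Delta = 2 (mod 13)


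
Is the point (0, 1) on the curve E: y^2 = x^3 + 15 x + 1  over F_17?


Check whether y^2 = x^3 + 15 x + 1 (mod 17) for (x, y) = (0, 1).
LHS: y^2 = 1^2 mod 17 = 1
RHS: x^3 + 15 x + 1 = 0^3 + 15*0 + 1 mod 17 = 1
LHS = RHS

Yes, on the curve


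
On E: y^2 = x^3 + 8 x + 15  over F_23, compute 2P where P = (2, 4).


Doubling: s = (3 x1^2 + a) / (2 y1)
s = (3*2^2 + 8) / (2*4) mod 23 = 14
x3 = s^2 - 2 x1 mod 23 = 14^2 - 2*2 = 8
y3 = s (x1 - x3) - y1 mod 23 = 14 * (2 - 8) - 4 = 4

2P = (8, 4)


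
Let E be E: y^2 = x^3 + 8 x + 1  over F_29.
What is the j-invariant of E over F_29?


Delta = -16(4 a^3 + 27 b^2) mod 29 = 5
-1728 * (4 a)^3 = -1728 * (4*8)^3 mod 29 = 5
j = 5 * 5^(-1) mod 29 = 1

j = 1 (mod 29)


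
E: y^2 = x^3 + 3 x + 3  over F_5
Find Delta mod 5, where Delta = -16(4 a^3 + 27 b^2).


4 a^3 + 27 b^2 = 4*3^3 + 27*3^2 = 108 + 243 = 351
Delta = -16 * (351) = -5616
Delta mod 5 = 4

Delta = 4 (mod 5)


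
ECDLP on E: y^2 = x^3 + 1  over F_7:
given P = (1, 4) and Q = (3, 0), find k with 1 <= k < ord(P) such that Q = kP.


Enumerate multiples of P until we hit Q = (3, 0):
  1P = (1, 4)
  2P = (0, 6)
  3P = (3, 0)
Match found at i = 3.

k = 3


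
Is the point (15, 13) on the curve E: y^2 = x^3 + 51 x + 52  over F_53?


Check whether y^2 = x^3 + 51 x + 52 (mod 53) for (x, y) = (15, 13).
LHS: y^2 = 13^2 mod 53 = 10
RHS: x^3 + 51 x + 52 = 15^3 + 51*15 + 52 mod 53 = 5
LHS != RHS

No, not on the curve


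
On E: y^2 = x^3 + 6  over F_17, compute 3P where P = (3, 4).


k = 3 = 11_2 (binary, LSB first: 11)
Double-and-add from P = (3, 4):
  bit 0 = 1: acc = O + (3, 4) = (3, 4)
  bit 1 = 1: acc = (3, 4) + (3, 13) = O

3P = O


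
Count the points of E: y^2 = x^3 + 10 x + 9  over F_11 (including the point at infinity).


For each x in F_11, count y with y^2 = x^3 + 10 x + 9 mod 11:
  x = 0: RHS = 9, y in [3, 8]  -> 2 point(s)
  x = 1: RHS = 9, y in [3, 8]  -> 2 point(s)
  x = 2: RHS = 4, y in [2, 9]  -> 2 point(s)
  x = 3: RHS = 0, y in [0]  -> 1 point(s)
  x = 4: RHS = 3, y in [5, 6]  -> 2 point(s)
  x = 7: RHS = 4, y in [2, 9]  -> 2 point(s)
  x = 9: RHS = 3, y in [5, 6]  -> 2 point(s)
  x = 10: RHS = 9, y in [3, 8]  -> 2 point(s)
Affine points: 15. Add the point at infinity: total = 16.

#E(F_11) = 16


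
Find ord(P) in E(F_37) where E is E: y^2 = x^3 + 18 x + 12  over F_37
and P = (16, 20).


Compute successive multiples of P until we hit O:
  1P = (16, 20)
  2P = (14, 23)
  3P = (0, 30)
  4P = (0, 7)
  5P = (14, 14)
  6P = (16, 17)
  7P = O

ord(P) = 7


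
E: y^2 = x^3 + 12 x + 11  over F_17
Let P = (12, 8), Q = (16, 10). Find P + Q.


P != Q, so use the chord formula.
s = (y2 - y1) / (x2 - x1) = (2) / (4) mod 17 = 9
x3 = s^2 - x1 - x2 mod 17 = 9^2 - 12 - 16 = 2
y3 = s (x1 - x3) - y1 mod 17 = 9 * (12 - 2) - 8 = 14

P + Q = (2, 14)


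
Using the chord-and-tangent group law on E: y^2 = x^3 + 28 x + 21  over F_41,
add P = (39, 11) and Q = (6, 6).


P != Q, so use the chord formula.
s = (y2 - y1) / (x2 - x1) = (36) / (8) mod 41 = 25
x3 = s^2 - x1 - x2 mod 41 = 25^2 - 39 - 6 = 6
y3 = s (x1 - x3) - y1 mod 41 = 25 * (39 - 6) - 11 = 35

P + Q = (6, 35)


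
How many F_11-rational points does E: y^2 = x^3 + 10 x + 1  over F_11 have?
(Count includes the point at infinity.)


For each x in F_11, count y with y^2 = x^3 + 10 x + 1 mod 11:
  x = 0: RHS = 1, y in [1, 10]  -> 2 point(s)
  x = 1: RHS = 1, y in [1, 10]  -> 2 point(s)
  x = 3: RHS = 3, y in [5, 6]  -> 2 point(s)
  x = 5: RHS = 0, y in [0]  -> 1 point(s)
  x = 10: RHS = 1, y in [1, 10]  -> 2 point(s)
Affine points: 9. Add the point at infinity: total = 10.

#E(F_11) = 10


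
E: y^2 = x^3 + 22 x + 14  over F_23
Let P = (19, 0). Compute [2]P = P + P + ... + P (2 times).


k = 2 = 10_2 (binary, LSB first: 01)
Double-and-add from P = (19, 0):
  bit 0 = 0: acc unchanged = O
  bit 1 = 1: acc = O + O = O

2P = O


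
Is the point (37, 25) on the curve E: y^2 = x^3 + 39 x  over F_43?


Check whether y^2 = x^3 + 39 x + 0 (mod 43) for (x, y) = (37, 25).
LHS: y^2 = 25^2 mod 43 = 23
RHS: x^3 + 39 x + 0 = 37^3 + 39*37 + 0 mod 43 = 23
LHS = RHS

Yes, on the curve


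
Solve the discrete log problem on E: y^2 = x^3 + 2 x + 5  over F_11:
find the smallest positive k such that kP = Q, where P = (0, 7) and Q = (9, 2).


Enumerate multiples of P until we hit Q = (9, 2):
  1P = (0, 7)
  2P = (9, 9)
  3P = (3, 7)
  4P = (8, 4)
  5P = (4, 0)
  6P = (8, 7)
  7P = (3, 4)
  8P = (9, 2)
Match found at i = 8.

k = 8


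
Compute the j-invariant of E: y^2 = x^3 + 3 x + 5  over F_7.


Delta = -16(4 a^3 + 27 b^2) mod 7 = 2
-1728 * (4 a)^3 = -1728 * (4*3)^3 mod 7 = 6
j = 6 * 2^(-1) mod 7 = 3

j = 3 (mod 7)


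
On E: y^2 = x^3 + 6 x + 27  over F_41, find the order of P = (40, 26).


Compute successive multiples of P until we hit O:
  1P = (40, 26)
  2P = (23, 14)
  3P = (9, 20)
  4P = (35, 12)
  5P = (5, 31)
  6P = (32, 8)
  7P = (33, 0)
  8P = (32, 33)
  ... (continuing to 14P)
  14P = O

ord(P) = 14


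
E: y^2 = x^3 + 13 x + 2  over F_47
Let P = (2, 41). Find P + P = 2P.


Doubling: s = (3 x1^2 + a) / (2 y1)
s = (3*2^2 + 13) / (2*41) mod 47 = 41
x3 = s^2 - 2 x1 mod 47 = 41^2 - 2*2 = 32
y3 = s (x1 - x3) - y1 mod 47 = 41 * (2 - 32) - 41 = 45

2P = (32, 45)


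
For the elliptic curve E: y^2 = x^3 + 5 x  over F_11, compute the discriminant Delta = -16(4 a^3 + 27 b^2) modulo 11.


4 a^3 + 27 b^2 = 4*5^3 + 27*0^2 = 500 + 0 = 500
Delta = -16 * (500) = -8000
Delta mod 11 = 8

Delta = 8 (mod 11)


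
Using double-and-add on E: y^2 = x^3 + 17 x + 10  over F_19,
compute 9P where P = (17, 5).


k = 9 = 1001_2 (binary, LSB first: 1001)
Double-and-add from P = (17, 5):
  bit 0 = 1: acc = O + (17, 5) = (17, 5)
  bit 1 = 0: acc unchanged = (17, 5)
  bit 2 = 0: acc unchanged = (17, 5)
  bit 3 = 1: acc = (17, 5) + (7, 15) = (15, 12)

9P = (15, 12)


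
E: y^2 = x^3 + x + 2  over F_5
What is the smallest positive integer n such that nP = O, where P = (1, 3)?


Compute successive multiples of P until we hit O:
  1P = (1, 3)
  2P = (4, 0)
  3P = (1, 2)
  4P = O

ord(P) = 4


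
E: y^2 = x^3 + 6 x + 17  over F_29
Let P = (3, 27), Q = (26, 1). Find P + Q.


P != Q, so use the chord formula.
s = (y2 - y1) / (x2 - x1) = (3) / (23) mod 29 = 14
x3 = s^2 - x1 - x2 mod 29 = 14^2 - 3 - 26 = 22
y3 = s (x1 - x3) - y1 mod 29 = 14 * (3 - 22) - 27 = 26

P + Q = (22, 26)


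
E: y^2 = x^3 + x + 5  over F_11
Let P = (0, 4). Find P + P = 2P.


Doubling: s = (3 x1^2 + a) / (2 y1)
s = (3*0^2 + 1) / (2*4) mod 11 = 7
x3 = s^2 - 2 x1 mod 11 = 7^2 - 2*0 = 5
y3 = s (x1 - x3) - y1 mod 11 = 7 * (0 - 5) - 4 = 5

2P = (5, 5)


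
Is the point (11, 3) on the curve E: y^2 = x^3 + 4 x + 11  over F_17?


Check whether y^2 = x^3 + 4 x + 11 (mod 17) for (x, y) = (11, 3).
LHS: y^2 = 3^2 mod 17 = 9
RHS: x^3 + 4 x + 11 = 11^3 + 4*11 + 11 mod 17 = 9
LHS = RHS

Yes, on the curve


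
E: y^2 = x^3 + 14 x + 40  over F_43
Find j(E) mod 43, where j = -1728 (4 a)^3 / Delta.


Delta = -16(4 a^3 + 27 b^2) mod 43 = 21
-1728 * (4 a)^3 = -1728 * (4*14)^3 mod 43 = 11
j = 11 * 21^(-1) mod 43 = 21

j = 21 (mod 43)


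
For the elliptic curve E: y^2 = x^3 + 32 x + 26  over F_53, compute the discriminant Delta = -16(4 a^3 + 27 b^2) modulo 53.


4 a^3 + 27 b^2 = 4*32^3 + 27*26^2 = 131072 + 18252 = 149324
Delta = -16 * (149324) = -2389184
Delta mod 53 = 3

Delta = 3 (mod 53)


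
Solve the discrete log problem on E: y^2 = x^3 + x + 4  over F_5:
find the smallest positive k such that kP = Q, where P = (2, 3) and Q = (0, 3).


Enumerate multiples of P until we hit Q = (0, 3):
  1P = (2, 3)
  2P = (0, 3)
Match found at i = 2.

k = 2


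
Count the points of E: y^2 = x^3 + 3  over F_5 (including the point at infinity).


For each x in F_5, count y with y^2 = x^3 + 0 x + 3 mod 5:
  x = 1: RHS = 4, y in [2, 3]  -> 2 point(s)
  x = 2: RHS = 1, y in [1, 4]  -> 2 point(s)
  x = 3: RHS = 0, y in [0]  -> 1 point(s)
Affine points: 5. Add the point at infinity: total = 6.

#E(F_5) = 6


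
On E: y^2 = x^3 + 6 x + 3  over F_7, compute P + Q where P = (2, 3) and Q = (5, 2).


P != Q, so use the chord formula.
s = (y2 - y1) / (x2 - x1) = (6) / (3) mod 7 = 2
x3 = s^2 - x1 - x2 mod 7 = 2^2 - 2 - 5 = 4
y3 = s (x1 - x3) - y1 mod 7 = 2 * (2 - 4) - 3 = 0

P + Q = (4, 0)


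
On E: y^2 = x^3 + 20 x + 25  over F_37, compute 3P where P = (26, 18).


k = 3 = 11_2 (binary, LSB first: 11)
Double-and-add from P = (26, 18):
  bit 0 = 1: acc = O + (26, 18) = (26, 18)
  bit 1 = 1: acc = (26, 18) + (6, 18) = (5, 19)

3P = (5, 19)


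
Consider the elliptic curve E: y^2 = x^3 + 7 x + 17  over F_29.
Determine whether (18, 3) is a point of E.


Check whether y^2 = x^3 + 7 x + 17 (mod 29) for (x, y) = (18, 3).
LHS: y^2 = 3^2 mod 29 = 9
RHS: x^3 + 7 x + 17 = 18^3 + 7*18 + 17 mod 29 = 1
LHS != RHS

No, not on the curve


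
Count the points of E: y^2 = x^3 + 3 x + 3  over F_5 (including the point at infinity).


For each x in F_5, count y with y^2 = x^3 + 3 x + 3 mod 5:
  x = 3: RHS = 4, y in [2, 3]  -> 2 point(s)
  x = 4: RHS = 4, y in [2, 3]  -> 2 point(s)
Affine points: 4. Add the point at infinity: total = 5.

#E(F_5) = 5


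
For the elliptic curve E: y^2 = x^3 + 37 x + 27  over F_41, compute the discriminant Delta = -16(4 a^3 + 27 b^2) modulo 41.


4 a^3 + 27 b^2 = 4*37^3 + 27*27^2 = 202612 + 19683 = 222295
Delta = -16 * (222295) = -3556720
Delta mod 41 = 30

Delta = 30 (mod 41)


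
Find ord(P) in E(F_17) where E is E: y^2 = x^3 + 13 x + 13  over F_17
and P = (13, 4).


Compute successive multiples of P until we hit O:
  1P = (13, 4)
  2P = (0, 8)
  3P = (5, 4)
  4P = (16, 13)
  5P = (14, 10)
  6P = (9, 3)
  7P = (11, 5)
  8P = (6, 1)
  ... (continuing to 24P)
  24P = O

ord(P) = 24


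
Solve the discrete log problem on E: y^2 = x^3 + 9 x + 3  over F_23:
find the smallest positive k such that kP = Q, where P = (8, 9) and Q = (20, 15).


Enumerate multiples of P until we hit Q = (20, 15):
  1P = (8, 9)
  2P = (2, 12)
  3P = (19, 8)
  4P = (0, 7)
  5P = (5, 9)
  6P = (10, 14)
  7P = (17, 3)
  8P = (1, 17)
  9P = (20, 8)
  10P = (22, 19)
  11P = (9, 10)
  12P = (7, 15)
  13P = (21, 0)
  14P = (7, 8)
  15P = (9, 13)
  16P = (22, 4)
  17P = (20, 15)
Match found at i = 17.

k = 17


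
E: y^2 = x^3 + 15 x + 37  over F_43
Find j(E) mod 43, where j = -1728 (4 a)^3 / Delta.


Delta = -16(4 a^3 + 27 b^2) mod 43 = 3
-1728 * (4 a)^3 = -1728 * (4*15)^3 mod 43 = 41
j = 41 * 3^(-1) mod 43 = 28

j = 28 (mod 43)


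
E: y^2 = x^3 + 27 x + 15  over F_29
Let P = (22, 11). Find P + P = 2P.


Doubling: s = (3 x1^2 + a) / (2 y1)
s = (3*22^2 + 27) / (2*11) mod 29 = 0
x3 = s^2 - 2 x1 mod 29 = 0^2 - 2*22 = 14
y3 = s (x1 - x3) - y1 mod 29 = 0 * (22 - 14) - 11 = 18

2P = (14, 18)


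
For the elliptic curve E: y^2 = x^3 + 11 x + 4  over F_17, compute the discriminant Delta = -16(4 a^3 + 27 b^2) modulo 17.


4 a^3 + 27 b^2 = 4*11^3 + 27*4^2 = 5324 + 432 = 5756
Delta = -16 * (5756) = -92096
Delta mod 17 = 10

Delta = 10 (mod 17)
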